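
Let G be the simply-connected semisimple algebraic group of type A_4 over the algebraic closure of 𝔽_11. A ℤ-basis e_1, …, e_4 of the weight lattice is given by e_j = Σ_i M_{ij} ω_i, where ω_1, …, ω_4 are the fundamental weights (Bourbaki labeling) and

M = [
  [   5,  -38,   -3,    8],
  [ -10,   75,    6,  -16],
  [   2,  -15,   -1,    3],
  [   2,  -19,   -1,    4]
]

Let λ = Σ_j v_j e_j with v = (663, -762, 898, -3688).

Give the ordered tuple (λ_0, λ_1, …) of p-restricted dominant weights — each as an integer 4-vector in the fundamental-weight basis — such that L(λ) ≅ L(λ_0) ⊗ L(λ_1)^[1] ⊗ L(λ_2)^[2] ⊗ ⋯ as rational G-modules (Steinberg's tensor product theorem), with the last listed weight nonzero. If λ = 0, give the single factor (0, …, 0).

In the fundamental-weight basis, λ has coordinates c = M·v (v = (663, -762, 898, -3688)):
  c_1 = 5*663 + -38*-762 + -3*898 + 8*-3688 = 73
  c_2 = -10*663 + 75*-762 + 6*898 + -16*-3688 = 616
  c_3 = 2*663 + -15*-762 + -1*898 + 3*-3688 = 794
  c_4 = 2*663 + -19*-762 + -1*898 + 4*-3688 = 154
p = 11; digits c_i = Σ_j d_{ij}·11^j, 0 ≤ d_{ij} < 11:
  c_1 = 73 = 7·11^0 + 6·11^1
  c_2 = 616 = 0·11^0 + 1·11^1 + 5·11^2
  c_3 = 794 = 2·11^0 + 6·11^1 + 6·11^2
  c_4 = 154 = 0·11^0 + 3·11^1 + 1·11^2
Factor λ_0 = (7, 0, 2, 0)
Factor λ_1 = (6, 1, 6, 3)
Factor λ_2 = (0, 5, 6, 1)

((7, 0, 2, 0), (6, 1, 6, 3), (0, 5, 6, 1))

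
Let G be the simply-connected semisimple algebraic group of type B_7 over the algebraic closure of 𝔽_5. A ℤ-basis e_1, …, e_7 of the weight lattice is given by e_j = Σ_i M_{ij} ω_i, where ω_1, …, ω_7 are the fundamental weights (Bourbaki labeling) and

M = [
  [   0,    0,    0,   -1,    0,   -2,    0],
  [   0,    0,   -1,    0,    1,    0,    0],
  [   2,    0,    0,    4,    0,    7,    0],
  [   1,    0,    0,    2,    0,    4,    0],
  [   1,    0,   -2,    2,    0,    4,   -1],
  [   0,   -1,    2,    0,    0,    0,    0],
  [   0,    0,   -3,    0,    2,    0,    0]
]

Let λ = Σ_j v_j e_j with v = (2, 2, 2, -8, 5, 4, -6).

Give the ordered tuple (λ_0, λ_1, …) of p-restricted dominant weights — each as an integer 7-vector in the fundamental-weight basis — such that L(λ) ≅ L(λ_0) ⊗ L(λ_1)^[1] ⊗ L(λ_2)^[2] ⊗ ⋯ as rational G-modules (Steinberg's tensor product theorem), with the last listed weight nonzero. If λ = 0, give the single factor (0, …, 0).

((0, 3, 0, 2, 4, 2, 4),)

Converting to the ω-basis (c_i = row i of M dotted with v = (2, 2, 2, -8, 5, 4, -6)):
  c_1 = 0*2 + 0*2 + 0*2 + -1*-8 + 0*5 + -2*4 + 0*-6 = 0
  c_2 = 0*2 + 0*2 + -1*2 + 0*-8 + 1*5 + 0*4 + 0*-6 = 3
  c_3 = 2*2 + 0*2 + 0*2 + 4*-8 + 0*5 + 7*4 + 0*-6 = 0
  c_4 = 1*2 + 0*2 + 0*2 + 2*-8 + 0*5 + 4*4 + 0*-6 = 2
  c_5 = 1*2 + 0*2 + -2*2 + 2*-8 + 0*5 + 4*4 + -1*-6 = 4
  c_6 = 0*2 + -1*2 + 2*2 + 0*-8 + 0*5 + 0*4 + 0*-6 = 2
  c_7 = 0*2 + 0*2 + -3*2 + 0*-8 + 2*5 + 0*4 + 0*-6 = 4
p = 5; digits c_i = Σ_j d_{ij}·5^j, 0 ≤ d_{ij} < 5:
  c_1 = 0
  c_2 = 3 = 3·5^0
  c_3 = 0
  c_4 = 2 = 2·5^0
  c_5 = 4 = 4·5^0
  c_6 = 2 = 2·5^0
  c_7 = 4 = 4·5^0
λ_0 = (0, 3, 0, 2, 4, 2, 4)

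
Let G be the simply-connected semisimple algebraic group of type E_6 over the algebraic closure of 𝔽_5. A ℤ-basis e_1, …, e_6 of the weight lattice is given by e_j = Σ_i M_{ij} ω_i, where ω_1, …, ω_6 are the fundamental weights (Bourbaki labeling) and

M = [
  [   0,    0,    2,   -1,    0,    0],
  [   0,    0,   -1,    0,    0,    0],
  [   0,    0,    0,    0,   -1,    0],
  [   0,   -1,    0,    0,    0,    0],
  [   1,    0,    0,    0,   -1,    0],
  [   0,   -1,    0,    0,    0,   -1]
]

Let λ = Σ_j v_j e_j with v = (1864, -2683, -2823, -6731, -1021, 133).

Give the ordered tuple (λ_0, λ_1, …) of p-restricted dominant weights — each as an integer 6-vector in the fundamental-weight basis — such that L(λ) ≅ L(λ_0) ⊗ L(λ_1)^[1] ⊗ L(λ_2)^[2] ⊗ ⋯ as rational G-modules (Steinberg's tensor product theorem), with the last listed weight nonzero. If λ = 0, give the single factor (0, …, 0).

((0, 3, 1, 3, 0, 0), (2, 4, 4, 1, 2, 0), (3, 2, 0, 2, 0, 2), (3, 2, 3, 1, 3, 0), (1, 4, 1, 4, 4, 4))

In the fundamental-weight basis, λ has coordinates c = M·v (v = (1864, -2683, -2823, -6731, -1021, 133)):
  c_1 = 0*1864 + 0*-2683 + 2*-2823 + -1*-6731 + 0*-1021 + 0*133 = 1085
  c_2 = 0*1864 + 0*-2683 + -1*-2823 + 0*-6731 + 0*-1021 + 0*133 = 2823
  c_3 = 0*1864 + 0*-2683 + 0*-2823 + 0*-6731 + -1*-1021 + 0*133 = 1021
  c_4 = 0*1864 + -1*-2683 + 0*-2823 + 0*-6731 + 0*-1021 + 0*133 = 2683
  c_5 = 1*1864 + 0*-2683 + 0*-2823 + 0*-6731 + -1*-1021 + 0*133 = 2885
  c_6 = 0*1864 + -1*-2683 + 0*-2823 + 0*-6731 + 0*-1021 + -1*133 = 2550
p = 5; digits c_i = Σ_j d_{ij}·5^j, 0 ≤ d_{ij} < 5:
  c_1 = 1085 = 0·5^0 + 2·5^1 + 3·5^2 + 3·5^3 + 1·5^4
  c_2 = 2823 = 3·5^0 + 4·5^1 + 2·5^2 + 2·5^3 + 4·5^4
  c_3 = 1021 = 1·5^0 + 4·5^1 + 0·5^2 + 3·5^3 + 1·5^4
  c_4 = 2683 = 3·5^0 + 1·5^1 + 2·5^2 + 1·5^3 + 4·5^4
  c_5 = 2885 = 0·5^0 + 2·5^1 + 0·5^2 + 3·5^3 + 4·5^4
  c_6 = 2550 = 0·5^0 + 0·5^1 + 2·5^2 + 0·5^3 + 4·5^4
p-restricted factor λ_0 = (0, 3, 1, 3, 0, 0)
p-restricted factor λ_1 = (2, 4, 4, 1, 2, 0)
p-restricted factor λ_2 = (3, 2, 0, 2, 0, 2)
p-restricted factor λ_3 = (3, 2, 3, 1, 3, 0)
p-restricted factor λ_4 = (1, 4, 1, 4, 4, 4)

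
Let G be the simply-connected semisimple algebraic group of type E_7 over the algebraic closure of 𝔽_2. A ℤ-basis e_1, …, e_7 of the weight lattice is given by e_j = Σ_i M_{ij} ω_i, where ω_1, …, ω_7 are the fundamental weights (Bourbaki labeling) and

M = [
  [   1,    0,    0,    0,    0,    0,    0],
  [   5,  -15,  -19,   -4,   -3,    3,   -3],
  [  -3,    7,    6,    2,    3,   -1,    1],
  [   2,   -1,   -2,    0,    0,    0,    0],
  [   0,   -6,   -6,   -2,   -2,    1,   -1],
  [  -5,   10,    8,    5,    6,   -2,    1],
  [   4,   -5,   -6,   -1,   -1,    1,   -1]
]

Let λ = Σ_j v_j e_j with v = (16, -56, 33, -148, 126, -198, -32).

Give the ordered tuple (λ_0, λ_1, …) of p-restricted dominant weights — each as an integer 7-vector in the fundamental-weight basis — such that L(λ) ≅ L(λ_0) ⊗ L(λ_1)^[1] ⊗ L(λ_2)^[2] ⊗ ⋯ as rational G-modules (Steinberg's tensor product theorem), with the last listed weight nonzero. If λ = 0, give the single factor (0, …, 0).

((0, 1, 0, 0, 0, 0, 0), (0, 0, 1, 1, 0, 0, 1), (0, 0, 1, 1, 0, 1, 0), (0, 1, 0, 0, 0, 0, 0), (1, 0, 0, 1, 1, 0, 0))

Change of basis e → ω: c = M·v where v = (16, -56, 33, -148, 126, -198, -32):
  c_1 = (1)·(16) + (0)·(-56) + (0)·(33) + (0)·(-148) + (0)·(126) + (0)·(-198) + (0)·(-32) = 16
  c_2 = (5)·(16) + (-15)·(-56) + (-19)·(33) + (-4)·(-148) + (-3)·(126) + (3)·(-198) + (-3)·(-32) = 9
  c_3 = (-3)·(16) + (7)·(-56) + (6)·(33) + (2)·(-148) + (3)·(126) + (-1)·(-198) + (1)·(-32) = 6
  c_4 = (2)·(16) + (-1)·(-56) + (-2)·(33) + (0)·(-148) + (0)·(126) + (0)·(-198) + (0)·(-32) = 22
  c_5 = (0)·(16) + (-6)·(-56) + (-6)·(33) + (-2)·(-148) + (-2)·(126) + (1)·(-198) + (-1)·(-32) = 16
  c_6 = (-5)·(16) + (10)·(-56) + (8)·(33) + (5)·(-148) + (6)·(126) + (-2)·(-198) + (1)·(-32) = 4
  c_7 = (4)·(16) + (-5)·(-56) + (-6)·(33) + (-1)·(-148) + (-1)·(126) + (1)·(-198) + (-1)·(-32) = 2
Writing each c_i in base p = 2:
  c_1 = 16 = 0·2^0 + 0·2^1 + 0·2^2 + 0·2^3 + 1·2^4
  c_2 = 9 = 1·2^0 + 0·2^1 + 0·2^2 + 1·2^3
  c_3 = 6 = 0·2^0 + 1·2^1 + 1·2^2
  c_4 = 22 = 0·2^0 + 1·2^1 + 1·2^2 + 0·2^3 + 1·2^4
  c_5 = 16 = 0·2^0 + 0·2^1 + 0·2^2 + 0·2^3 + 1·2^4
  c_6 = 4 = 0·2^0 + 0·2^1 + 1·2^2
  c_7 = 2 = 0·2^0 + 1·2^1
Factor λ_0 = (0, 1, 0, 0, 0, 0, 0)
Factor λ_1 = (0, 0, 1, 1, 0, 0, 1)
Factor λ_2 = (0, 0, 1, 1, 0, 1, 0)
Factor λ_3 = (0, 1, 0, 0, 0, 0, 0)
Factor λ_4 = (1, 0, 0, 1, 1, 0, 0)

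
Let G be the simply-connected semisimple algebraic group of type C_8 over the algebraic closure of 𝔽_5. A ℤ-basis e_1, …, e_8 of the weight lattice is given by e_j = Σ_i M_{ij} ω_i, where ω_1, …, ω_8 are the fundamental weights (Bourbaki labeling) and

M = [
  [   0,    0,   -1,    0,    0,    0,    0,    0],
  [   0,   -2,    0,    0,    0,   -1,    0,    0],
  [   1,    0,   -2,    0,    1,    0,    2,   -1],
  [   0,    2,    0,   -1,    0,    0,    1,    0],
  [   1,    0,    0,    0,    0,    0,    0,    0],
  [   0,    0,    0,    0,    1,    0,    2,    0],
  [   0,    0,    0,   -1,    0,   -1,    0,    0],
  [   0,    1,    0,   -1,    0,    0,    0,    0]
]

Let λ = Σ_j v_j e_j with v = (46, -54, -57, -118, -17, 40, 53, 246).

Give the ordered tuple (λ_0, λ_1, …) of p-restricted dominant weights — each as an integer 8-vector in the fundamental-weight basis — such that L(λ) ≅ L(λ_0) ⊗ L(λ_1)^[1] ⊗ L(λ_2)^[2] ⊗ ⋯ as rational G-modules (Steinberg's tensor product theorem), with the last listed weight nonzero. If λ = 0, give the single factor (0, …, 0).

((2, 3, 3, 3, 1, 4, 3, 4), (1, 3, 0, 2, 4, 2, 0, 2), (2, 2, 0, 2, 1, 3, 3, 2))

In the fundamental-weight basis, λ has coordinates c = M·v (v = (46, -54, -57, -118, -17, 40, 53, 246)):
  c_1 = 0*46 + 0*-54 + -1*-57 + 0*-118 + 0*-17 + 0*40 + 0*53 + 0*246 = 57
  c_2 = 0*46 + -2*-54 + 0*-57 + 0*-118 + 0*-17 + -1*40 + 0*53 + 0*246 = 68
  c_3 = 1*46 + 0*-54 + -2*-57 + 0*-118 + 1*-17 + 0*40 + 2*53 + -1*246 = 3
  c_4 = 0*46 + 2*-54 + 0*-57 + -1*-118 + 0*-17 + 0*40 + 1*53 + 0*246 = 63
  c_5 = 1*46 + 0*-54 + 0*-57 + 0*-118 + 0*-17 + 0*40 + 0*53 + 0*246 = 46
  c_6 = 0*46 + 0*-54 + 0*-57 + 0*-118 + 1*-17 + 0*40 + 2*53 + 0*246 = 89
  c_7 = 0*46 + 0*-54 + 0*-57 + -1*-118 + 0*-17 + -1*40 + 0*53 + 0*246 = 78
  c_8 = 0*46 + 1*-54 + 0*-57 + -1*-118 + 0*-17 + 0*40 + 0*53 + 0*246 = 64
Base-5 expansion of each c_i:
  c_1 = 57 = 2·5^0 + 1·5^1 + 2·5^2
  c_2 = 68 = 3·5^0 + 3·5^1 + 2·5^2
  c_3 = 3 = 3·5^0
  c_4 = 63 = 3·5^0 + 2·5^1 + 2·5^2
  c_5 = 46 = 1·5^0 + 4·5^1 + 1·5^2
  c_6 = 89 = 4·5^0 + 2·5^1 + 3·5^2
  c_7 = 78 = 3·5^0 + 0·5^1 + 3·5^2
  c_8 = 64 = 4·5^0 + 2·5^1 + 2·5^2
p-restricted factor λ_0 = (2, 3, 3, 3, 1, 4, 3, 4)
p-restricted factor λ_1 = (1, 3, 0, 2, 4, 2, 0, 2)
p-restricted factor λ_2 = (2, 2, 0, 2, 1, 3, 3, 2)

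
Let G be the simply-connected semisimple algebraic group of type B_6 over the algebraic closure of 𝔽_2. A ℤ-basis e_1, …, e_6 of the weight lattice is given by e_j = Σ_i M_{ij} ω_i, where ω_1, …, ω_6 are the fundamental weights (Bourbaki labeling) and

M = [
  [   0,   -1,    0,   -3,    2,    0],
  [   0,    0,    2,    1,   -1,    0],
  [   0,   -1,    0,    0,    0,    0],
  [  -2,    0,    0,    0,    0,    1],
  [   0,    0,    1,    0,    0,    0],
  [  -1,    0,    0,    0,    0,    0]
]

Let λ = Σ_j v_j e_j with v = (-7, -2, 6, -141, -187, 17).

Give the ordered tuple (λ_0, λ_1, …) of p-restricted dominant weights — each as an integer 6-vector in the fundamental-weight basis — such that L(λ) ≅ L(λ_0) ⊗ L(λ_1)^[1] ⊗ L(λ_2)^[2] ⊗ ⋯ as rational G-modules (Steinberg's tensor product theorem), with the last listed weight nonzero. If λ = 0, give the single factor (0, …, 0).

Change of basis e → ω: c = M·v where v = (-7, -2, 6, -141, -187, 17):
  c_1 = (0)·(-7) + (-1)·(-2) + (0)·(6) + (-3)·(-141) + (2)·(-187) + (0)·(17) = 51
  c_2 = (0)·(-7) + (0)·(-2) + (2)·(6) + (1)·(-141) + (-1)·(-187) + (0)·(17) = 58
  c_3 = (0)·(-7) + (-1)·(-2) + (0)·(6) + (0)·(-141) + (0)·(-187) + (0)·(17) = 2
  c_4 = (-2)·(-7) + (0)·(-2) + (0)·(6) + (0)·(-141) + (0)·(-187) + (1)·(17) = 31
  c_5 = (0)·(-7) + (0)·(-2) + (1)·(6) + (0)·(-141) + (0)·(-187) + (0)·(17) = 6
  c_6 = (-1)·(-7) + (0)·(-2) + (0)·(6) + (0)·(-141) + (0)·(-187) + (0)·(17) = 7
p = 2; digits c_i = Σ_j d_{ij}·2^j, 0 ≤ d_{ij} < 2:
  c_1 = 51 = 1·2^0 + 1·2^1 + 0·2^2 + 0·2^3 + 1·2^4 + 1·2^5
  c_2 = 58 = 0·2^0 + 1·2^1 + 0·2^2 + 1·2^3 + 1·2^4 + 1·2^5
  c_3 = 2 = 0·2^0 + 1·2^1
  c_4 = 31 = 1·2^0 + 1·2^1 + 1·2^2 + 1·2^3 + 1·2^4
  c_5 = 6 = 0·2^0 + 1·2^1 + 1·2^2
  c_6 = 7 = 1·2^0 + 1·2^1 + 1·2^2
Factor λ_0 = (1, 0, 0, 1, 0, 1)
Factor λ_1 = (1, 1, 1, 1, 1, 1)
Factor λ_2 = (0, 0, 0, 1, 1, 1)
Factor λ_3 = (0, 1, 0, 1, 0, 0)
Factor λ_4 = (1, 1, 0, 1, 0, 0)
Factor λ_5 = (1, 1, 0, 0, 0, 0)

((1, 0, 0, 1, 0, 1), (1, 1, 1, 1, 1, 1), (0, 0, 0, 1, 1, 1), (0, 1, 0, 1, 0, 0), (1, 1, 0, 1, 0, 0), (1, 1, 0, 0, 0, 0))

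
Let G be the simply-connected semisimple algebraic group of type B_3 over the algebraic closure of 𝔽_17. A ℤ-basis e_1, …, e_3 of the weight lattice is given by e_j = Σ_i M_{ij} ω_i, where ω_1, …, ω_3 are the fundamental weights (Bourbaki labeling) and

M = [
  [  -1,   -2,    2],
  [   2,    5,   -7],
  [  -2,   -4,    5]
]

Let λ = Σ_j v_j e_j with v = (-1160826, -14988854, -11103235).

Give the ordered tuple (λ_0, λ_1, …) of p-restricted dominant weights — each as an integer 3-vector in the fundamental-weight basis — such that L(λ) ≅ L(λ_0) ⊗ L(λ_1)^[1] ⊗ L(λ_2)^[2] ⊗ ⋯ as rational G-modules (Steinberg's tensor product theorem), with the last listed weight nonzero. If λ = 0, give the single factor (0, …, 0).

((9, 1, 10), (13, 6, 1), (0, 16, 2), (16, 7, 16), (4, 5, 12), (6, 0, 4))

Change of basis e → ω: c = M·v where v = (-1160826, -14988854, -11103235):
  c_1 = -1*-1160826 + -2*-14988854 + 2*-11103235 = 8932064
  c_2 = 2*-1160826 + 5*-14988854 + -7*-11103235 = 456723
  c_3 = -2*-1160826 + -4*-14988854 + 5*-11103235 = 6760893
Writing each c_i in base p = 17:
  c_1 = 8932064 = 9·17^0 + 13·17^1 + 0·17^2 + 16·17^3 + 4·17^4 + 6·17^5
  c_2 = 456723 = 1·17^0 + 6·17^1 + 16·17^2 + 7·17^3 + 5·17^4
  c_3 = 6760893 = 10·17^0 + 1·17^1 + 2·17^2 + 16·17^3 + 12·17^4 + 4·17^5
p-restricted factor λ_0 = (9, 1, 10)
p-restricted factor λ_1 = (13, 6, 1)
p-restricted factor λ_2 = (0, 16, 2)
p-restricted factor λ_3 = (16, 7, 16)
p-restricted factor λ_4 = (4, 5, 12)
p-restricted factor λ_5 = (6, 0, 4)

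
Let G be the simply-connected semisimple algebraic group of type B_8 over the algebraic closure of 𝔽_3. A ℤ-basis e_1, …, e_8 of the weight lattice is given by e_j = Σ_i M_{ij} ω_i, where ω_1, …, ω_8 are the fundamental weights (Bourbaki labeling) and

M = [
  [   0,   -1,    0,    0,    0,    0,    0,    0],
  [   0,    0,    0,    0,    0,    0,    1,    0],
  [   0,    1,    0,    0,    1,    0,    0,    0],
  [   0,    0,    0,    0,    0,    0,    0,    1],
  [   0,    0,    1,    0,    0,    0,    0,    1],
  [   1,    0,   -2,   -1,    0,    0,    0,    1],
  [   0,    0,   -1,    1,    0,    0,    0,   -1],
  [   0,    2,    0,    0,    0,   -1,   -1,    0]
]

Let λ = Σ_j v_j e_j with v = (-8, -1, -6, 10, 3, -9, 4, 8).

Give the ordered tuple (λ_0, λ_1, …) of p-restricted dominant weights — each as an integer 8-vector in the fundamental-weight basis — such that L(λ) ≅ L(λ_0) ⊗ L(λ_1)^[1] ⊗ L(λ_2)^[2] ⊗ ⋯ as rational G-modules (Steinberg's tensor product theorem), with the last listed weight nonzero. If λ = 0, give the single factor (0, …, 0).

((1, 1, 2, 2, 2, 2, 2, 0), (0, 1, 0, 2, 0, 0, 2, 1))

ω-coordinates c = M·v, v = (-8, -1, -6, 10, 3, -9, 4, 8):
  c_1 = (0)·(-8) + (-1)·(-1) + (0)·(-6) + 0·10 + 0·3 + (0)·(-9) + 0·4 + 0·8 = 1
  c_2 = (0)·(-8) + (0)·(-1) + (0)·(-6) + 0·10 + 0·3 + (0)·(-9) + 1·4 + 0·8 = 4
  c_3 = (0)·(-8) + (1)·(-1) + (0)·(-6) + 0·10 + 1·3 + (0)·(-9) + 0·4 + 0·8 = 2
  c_4 = (0)·(-8) + (0)·(-1) + (0)·(-6) + 0·10 + 0·3 + (0)·(-9) + 0·4 + 1·8 = 8
  c_5 = (0)·(-8) + (0)·(-1) + (1)·(-6) + 0·10 + 0·3 + (0)·(-9) + 0·4 + 1·8 = 2
  c_6 = (1)·(-8) + (0)·(-1) + (-2)·(-6) + (-1)·(10) + 0·3 + (0)·(-9) + 0·4 + 1·8 = 2
  c_7 = (0)·(-8) + (0)·(-1) + (-1)·(-6) + 1·10 + 0·3 + (0)·(-9) + 0·4 + (-1)·(8) = 8
  c_8 = (0)·(-8) + (2)·(-1) + (0)·(-6) + 0·10 + 0·3 + (-1)·(-9) + (-1)·(4) + 0·8 = 3
Base-3 expansion of each c_i:
  c_1 = 1 = 1·3^0
  c_2 = 4 = 1·3^0 + 1·3^1
  c_3 = 2 = 2·3^0
  c_4 = 8 = 2·3^0 + 2·3^1
  c_5 = 2 = 2·3^0
  c_6 = 2 = 2·3^0
  c_7 = 8 = 2·3^0 + 2·3^1
  c_8 = 3 = 0·3^0 + 1·3^1
λ_0 = (1, 1, 2, 2, 2, 2, 2, 0)
λ_1 = (0, 1, 0, 2, 0, 0, 2, 1)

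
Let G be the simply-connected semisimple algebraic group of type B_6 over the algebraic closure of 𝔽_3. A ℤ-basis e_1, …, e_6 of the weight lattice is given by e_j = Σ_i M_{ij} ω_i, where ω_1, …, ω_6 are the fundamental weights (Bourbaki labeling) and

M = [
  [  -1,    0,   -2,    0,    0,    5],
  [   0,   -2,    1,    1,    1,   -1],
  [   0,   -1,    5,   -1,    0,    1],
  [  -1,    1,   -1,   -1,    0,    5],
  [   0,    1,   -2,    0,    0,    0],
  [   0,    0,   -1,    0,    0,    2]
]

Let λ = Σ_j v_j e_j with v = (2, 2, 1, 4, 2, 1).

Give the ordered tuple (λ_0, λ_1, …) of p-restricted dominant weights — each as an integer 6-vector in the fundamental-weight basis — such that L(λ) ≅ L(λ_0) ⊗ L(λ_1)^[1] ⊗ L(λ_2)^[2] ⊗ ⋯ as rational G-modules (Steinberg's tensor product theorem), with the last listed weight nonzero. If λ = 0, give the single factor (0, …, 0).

Converting to the ω-basis (c_i = row i of M dotted with v = (2, 2, 1, 4, 2, 1)):
  c_1 = (-1)·(2) + (0)·(2) + (-2)·(1) + (0)·(4) + (0)·(2) + (5)·(1) = 1
  c_2 = (0)·(2) + (-2)·(2) + (1)·(1) + (1)·(4) + (1)·(2) + (-1)·(1) = 2
  c_3 = (0)·(2) + (-1)·(2) + (5)·(1) + (-1)·(4) + (0)·(2) + (1)·(1) = 0
  c_4 = (-1)·(2) + (1)·(2) + (-1)·(1) + (-1)·(4) + (0)·(2) + (5)·(1) = 0
  c_5 = (0)·(2) + (1)·(2) + (-2)·(1) + (0)·(4) + (0)·(2) + (0)·(1) = 0
  c_6 = (0)·(2) + (0)·(2) + (-1)·(1) + (0)·(4) + (0)·(2) + (2)·(1) = 1
Writing each c_i in base p = 3:
  c_1 = 1 = 1·3^0
  c_2 = 2 = 2·3^0
  c_3 = 0
  c_4 = 0
  c_5 = 0
  c_6 = 1 = 1·3^0
λ_0 = (1, 2, 0, 0, 0, 1)

((1, 2, 0, 0, 0, 1),)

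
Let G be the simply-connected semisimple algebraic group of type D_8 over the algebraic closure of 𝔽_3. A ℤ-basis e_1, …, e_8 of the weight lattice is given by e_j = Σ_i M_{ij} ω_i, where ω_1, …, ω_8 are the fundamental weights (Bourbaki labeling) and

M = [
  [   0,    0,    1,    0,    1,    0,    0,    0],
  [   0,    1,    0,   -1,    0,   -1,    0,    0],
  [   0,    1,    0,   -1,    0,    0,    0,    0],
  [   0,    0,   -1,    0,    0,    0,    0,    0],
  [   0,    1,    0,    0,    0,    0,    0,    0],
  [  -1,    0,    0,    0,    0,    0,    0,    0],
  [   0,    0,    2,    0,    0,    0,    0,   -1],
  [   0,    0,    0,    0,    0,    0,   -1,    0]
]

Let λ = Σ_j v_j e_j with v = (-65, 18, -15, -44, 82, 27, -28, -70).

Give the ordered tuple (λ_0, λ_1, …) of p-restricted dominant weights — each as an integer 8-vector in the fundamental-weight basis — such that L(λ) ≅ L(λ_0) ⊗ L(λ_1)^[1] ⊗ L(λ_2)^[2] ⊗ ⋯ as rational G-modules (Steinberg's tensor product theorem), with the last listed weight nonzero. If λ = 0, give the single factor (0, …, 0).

In the fundamental-weight basis, λ has coordinates c = M·v (v = (-65, 18, -15, -44, 82, 27, -28, -70)):
  c_1 = 0*-65 + 0*18 + 1*-15 + 0*-44 + 1*82 + 0*27 + 0*-28 + 0*-70 = 67
  c_2 = 0*-65 + 1*18 + 0*-15 + -1*-44 + 0*82 + -1*27 + 0*-28 + 0*-70 = 35
  c_3 = 0*-65 + 1*18 + 0*-15 + -1*-44 + 0*82 + 0*27 + 0*-28 + 0*-70 = 62
  c_4 = 0*-65 + 0*18 + -1*-15 + 0*-44 + 0*82 + 0*27 + 0*-28 + 0*-70 = 15
  c_5 = 0*-65 + 1*18 + 0*-15 + 0*-44 + 0*82 + 0*27 + 0*-28 + 0*-70 = 18
  c_6 = -1*-65 + 0*18 + 0*-15 + 0*-44 + 0*82 + 0*27 + 0*-28 + 0*-70 = 65
  c_7 = 0*-65 + 0*18 + 2*-15 + 0*-44 + 0*82 + 0*27 + 0*-28 + -1*-70 = 40
  c_8 = 0*-65 + 0*18 + 0*-15 + 0*-44 + 0*82 + 0*27 + -1*-28 + 0*-70 = 28
Writing each c_i in base p = 3:
  c_1 = 67 = 1·3^0 + 1·3^1 + 1·3^2 + 2·3^3
  c_2 = 35 = 2·3^0 + 2·3^1 + 0·3^2 + 1·3^3
  c_3 = 62 = 2·3^0 + 2·3^1 + 0·3^2 + 2·3^3
  c_4 = 15 = 0·3^0 + 2·3^1 + 1·3^2
  c_5 = 18 = 0·3^0 + 0·3^1 + 2·3^2
  c_6 = 65 = 2·3^0 + 0·3^1 + 1·3^2 + 2·3^3
  c_7 = 40 = 1·3^0 + 1·3^1 + 1·3^2 + 1·3^3
  c_8 = 28 = 1·3^0 + 0·3^1 + 0·3^2 + 1·3^3
p-restricted factor λ_0 = (1, 2, 2, 0, 0, 2, 1, 1)
p-restricted factor λ_1 = (1, 2, 2, 2, 0, 0, 1, 0)
p-restricted factor λ_2 = (1, 0, 0, 1, 2, 1, 1, 0)
p-restricted factor λ_3 = (2, 1, 2, 0, 0, 2, 1, 1)

((1, 2, 2, 0, 0, 2, 1, 1), (1, 2, 2, 2, 0, 0, 1, 0), (1, 0, 0, 1, 2, 1, 1, 0), (2, 1, 2, 0, 0, 2, 1, 1))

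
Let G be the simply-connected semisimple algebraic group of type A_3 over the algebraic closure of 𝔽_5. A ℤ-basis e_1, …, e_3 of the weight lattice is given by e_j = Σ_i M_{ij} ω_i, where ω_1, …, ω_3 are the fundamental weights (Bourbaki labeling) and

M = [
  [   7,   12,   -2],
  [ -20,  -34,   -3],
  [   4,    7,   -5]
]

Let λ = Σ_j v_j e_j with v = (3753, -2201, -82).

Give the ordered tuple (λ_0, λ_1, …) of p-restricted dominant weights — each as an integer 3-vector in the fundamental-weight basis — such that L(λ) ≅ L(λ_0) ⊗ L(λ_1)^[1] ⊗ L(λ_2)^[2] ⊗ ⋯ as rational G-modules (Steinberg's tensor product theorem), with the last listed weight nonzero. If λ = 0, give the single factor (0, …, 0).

In the fundamental-weight basis, λ has coordinates c = M·v (v = (3753, -2201, -82)):
  c_1 = (7)·(3753) + (12)·(-2201) + (-2)·(-82) = 23
  c_2 = (-20)·(3753) + (-34)·(-2201) + (-3)·(-82) = 20
  c_3 = (4)·(3753) + (7)·(-2201) + (-5)·(-82) = 15
Expand coordinatewise in base 5:
  c_1 = 23 = 3·5^0 + 4·5^1
  c_2 = 20 = 0·5^0 + 4·5^1
  c_3 = 15 = 0·5^0 + 3·5^1
p-restricted factor λ_0 = (3, 0, 0)
p-restricted factor λ_1 = (4, 4, 3)

((3, 0, 0), (4, 4, 3))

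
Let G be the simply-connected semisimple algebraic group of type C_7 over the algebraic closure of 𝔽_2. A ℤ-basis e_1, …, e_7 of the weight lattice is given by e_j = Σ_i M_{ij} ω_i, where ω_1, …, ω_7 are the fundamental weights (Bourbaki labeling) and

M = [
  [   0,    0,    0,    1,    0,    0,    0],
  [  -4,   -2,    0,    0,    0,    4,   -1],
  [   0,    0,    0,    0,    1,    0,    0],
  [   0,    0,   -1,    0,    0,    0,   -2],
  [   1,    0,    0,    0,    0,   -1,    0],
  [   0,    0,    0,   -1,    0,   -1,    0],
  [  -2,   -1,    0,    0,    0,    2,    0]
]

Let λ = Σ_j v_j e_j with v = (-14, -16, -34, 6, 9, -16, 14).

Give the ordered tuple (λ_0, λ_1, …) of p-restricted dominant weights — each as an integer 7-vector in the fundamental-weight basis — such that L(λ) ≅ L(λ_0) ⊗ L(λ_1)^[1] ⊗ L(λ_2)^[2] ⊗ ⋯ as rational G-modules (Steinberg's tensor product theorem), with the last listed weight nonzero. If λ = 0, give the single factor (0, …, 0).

((0, 0, 1, 0, 0, 0, 0), (1, 1, 0, 1, 1, 1, 0), (1, 0, 0, 1, 0, 0, 1), (0, 1, 1, 0, 0, 1, 1))

ω-coordinates c = M·v, v = (-14, -16, -34, 6, 9, -16, 14):
  c_1 = 0*-14 + 0*-16 + 0*-34 + 1*6 + 0*9 + 0*-16 + 0*14 = 6
  c_2 = -4*-14 + -2*-16 + 0*-34 + 0*6 + 0*9 + 4*-16 + -1*14 = 10
  c_3 = 0*-14 + 0*-16 + 0*-34 + 0*6 + 1*9 + 0*-16 + 0*14 = 9
  c_4 = 0*-14 + 0*-16 + -1*-34 + 0*6 + 0*9 + 0*-16 + -2*14 = 6
  c_5 = 1*-14 + 0*-16 + 0*-34 + 0*6 + 0*9 + -1*-16 + 0*14 = 2
  c_6 = 0*-14 + 0*-16 + 0*-34 + -1*6 + 0*9 + -1*-16 + 0*14 = 10
  c_7 = -2*-14 + -1*-16 + 0*-34 + 0*6 + 0*9 + 2*-16 + 0*14 = 12
Writing each c_i in base p = 2:
  c_1 = 6 = 0·2^0 + 1·2^1 + 1·2^2
  c_2 = 10 = 0·2^0 + 1·2^1 + 0·2^2 + 1·2^3
  c_3 = 9 = 1·2^0 + 0·2^1 + 0·2^2 + 1·2^3
  c_4 = 6 = 0·2^0 + 1·2^1 + 1·2^2
  c_5 = 2 = 0·2^0 + 1·2^1
  c_6 = 10 = 0·2^0 + 1·2^1 + 0·2^2 + 1·2^3
  c_7 = 12 = 0·2^0 + 0·2^1 + 1·2^2 + 1·2^3
p-restricted factor λ_0 = (0, 0, 1, 0, 0, 0, 0)
p-restricted factor λ_1 = (1, 1, 0, 1, 1, 1, 0)
p-restricted factor λ_2 = (1, 0, 0, 1, 0, 0, 1)
p-restricted factor λ_3 = (0, 1, 1, 0, 0, 1, 1)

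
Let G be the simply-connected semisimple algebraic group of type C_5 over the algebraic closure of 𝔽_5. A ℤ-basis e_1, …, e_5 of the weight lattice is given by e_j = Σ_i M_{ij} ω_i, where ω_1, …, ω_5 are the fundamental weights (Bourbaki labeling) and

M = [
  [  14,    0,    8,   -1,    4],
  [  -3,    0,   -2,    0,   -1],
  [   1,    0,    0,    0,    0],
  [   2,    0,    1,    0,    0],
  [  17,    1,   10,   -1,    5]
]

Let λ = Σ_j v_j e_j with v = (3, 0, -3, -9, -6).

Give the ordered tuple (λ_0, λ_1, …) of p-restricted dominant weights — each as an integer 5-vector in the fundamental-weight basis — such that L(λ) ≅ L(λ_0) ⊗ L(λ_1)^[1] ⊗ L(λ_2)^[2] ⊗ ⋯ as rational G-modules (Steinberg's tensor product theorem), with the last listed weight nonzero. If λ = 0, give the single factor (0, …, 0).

ω-coordinates c = M·v, v = (3, 0, -3, -9, -6):
  c_1 = 14·3 + 0·0 + (8)·(-3) + (-1)·(-9) + (4)·(-6) = 3
  c_2 = (-3)·(3) + 0·0 + (-2)·(-3) + (0)·(-9) + (-1)·(-6) = 3
  c_3 = 1·3 + 0·0 + (0)·(-3) + (0)·(-9) + (0)·(-6) = 3
  c_4 = 2·3 + 0·0 + (1)·(-3) + (0)·(-9) + (0)·(-6) = 3
  c_5 = 17·3 + 1·0 + (10)·(-3) + (-1)·(-9) + (5)·(-6) = 0
Expand coordinatewise in base 5:
  c_1 = 3 = 3·5^0
  c_2 = 3 = 3·5^0
  c_3 = 3 = 3·5^0
  c_4 = 3 = 3·5^0
  c_5 = 0
p-restricted factor λ_0 = (3, 3, 3, 3, 0)

((3, 3, 3, 3, 0),)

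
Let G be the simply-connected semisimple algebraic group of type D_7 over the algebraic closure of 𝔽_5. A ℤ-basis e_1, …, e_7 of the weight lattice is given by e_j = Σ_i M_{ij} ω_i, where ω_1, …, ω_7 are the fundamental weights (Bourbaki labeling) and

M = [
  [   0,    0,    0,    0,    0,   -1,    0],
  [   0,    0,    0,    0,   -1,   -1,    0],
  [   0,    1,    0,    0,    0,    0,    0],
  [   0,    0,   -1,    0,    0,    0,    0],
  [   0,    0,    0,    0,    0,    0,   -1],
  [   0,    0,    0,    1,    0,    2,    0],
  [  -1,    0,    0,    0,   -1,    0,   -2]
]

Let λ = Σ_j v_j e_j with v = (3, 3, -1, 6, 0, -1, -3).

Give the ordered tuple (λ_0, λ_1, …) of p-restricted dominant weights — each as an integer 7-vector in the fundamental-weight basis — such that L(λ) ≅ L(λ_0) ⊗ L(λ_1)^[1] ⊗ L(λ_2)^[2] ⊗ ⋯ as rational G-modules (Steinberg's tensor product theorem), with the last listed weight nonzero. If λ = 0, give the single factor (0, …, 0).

ω-coordinates c = M·v, v = (3, 3, -1, 6, 0, -1, -3):
  c_1 = 0*3 + 0*3 + 0*-1 + 0*6 + 0*0 + -1*-1 + 0*-3 = 1
  c_2 = 0*3 + 0*3 + 0*-1 + 0*6 + -1*0 + -1*-1 + 0*-3 = 1
  c_3 = 0*3 + 1*3 + 0*-1 + 0*6 + 0*0 + 0*-1 + 0*-3 = 3
  c_4 = 0*3 + 0*3 + -1*-1 + 0*6 + 0*0 + 0*-1 + 0*-3 = 1
  c_5 = 0*3 + 0*3 + 0*-1 + 0*6 + 0*0 + 0*-1 + -1*-3 = 3
  c_6 = 0*3 + 0*3 + 0*-1 + 1*6 + 0*0 + 2*-1 + 0*-3 = 4
  c_7 = -1*3 + 0*3 + 0*-1 + 0*6 + -1*0 + 0*-1 + -2*-3 = 3
p = 5; digits c_i = Σ_j d_{ij}·5^j, 0 ≤ d_{ij} < 5:
  c_1 = 1 = 1·5^0
  c_2 = 1 = 1·5^0
  c_3 = 3 = 3·5^0
  c_4 = 1 = 1·5^0
  c_5 = 3 = 3·5^0
  c_6 = 4 = 4·5^0
  c_7 = 3 = 3·5^0
Factor λ_0 = (1, 1, 3, 1, 3, 4, 3)

((1, 1, 3, 1, 3, 4, 3),)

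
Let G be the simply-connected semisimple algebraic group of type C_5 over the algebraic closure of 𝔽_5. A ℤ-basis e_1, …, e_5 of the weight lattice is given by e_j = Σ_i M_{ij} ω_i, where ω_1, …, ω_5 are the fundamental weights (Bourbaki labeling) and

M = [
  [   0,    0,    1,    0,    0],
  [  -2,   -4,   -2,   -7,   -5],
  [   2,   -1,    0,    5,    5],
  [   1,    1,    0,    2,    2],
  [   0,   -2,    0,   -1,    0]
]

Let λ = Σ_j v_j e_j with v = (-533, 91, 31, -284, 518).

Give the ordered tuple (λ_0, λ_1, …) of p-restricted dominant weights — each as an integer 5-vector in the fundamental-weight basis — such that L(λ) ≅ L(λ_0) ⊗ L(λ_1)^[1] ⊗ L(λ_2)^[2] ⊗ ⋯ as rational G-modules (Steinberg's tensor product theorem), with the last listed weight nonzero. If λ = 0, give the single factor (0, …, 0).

((1, 3, 3, 1, 2), (1, 2, 2, 0, 0), (1, 1, 0, 1, 4))

Change of basis e → ω: c = M·v where v = (-533, 91, 31, -284, 518):
  c_1 = (0)·(-533) + 0·91 + 1·31 + (0)·(-284) + 0·518 = 31
  c_2 = (-2)·(-533) + (-4)·(91) + (-2)·(31) + (-7)·(-284) + (-5)·(518) = 38
  c_3 = (2)·(-533) + (-1)·(91) + 0·31 + (5)·(-284) + 5·518 = 13
  c_4 = (1)·(-533) + 1·91 + 0·31 + (2)·(-284) + 2·518 = 26
  c_5 = (0)·(-533) + (-2)·(91) + 0·31 + (-1)·(-284) + 0·518 = 102
Base-5 expansion of each c_i:
  c_1 = 31 = 1·5^0 + 1·5^1 + 1·5^2
  c_2 = 38 = 3·5^0 + 2·5^1 + 1·5^2
  c_3 = 13 = 3·5^0 + 2·5^1
  c_4 = 26 = 1·5^0 + 0·5^1 + 1·5^2
  c_5 = 102 = 2·5^0 + 0·5^1 + 4·5^2
λ_0 = (1, 3, 3, 1, 2)
λ_1 = (1, 2, 2, 0, 0)
λ_2 = (1, 1, 0, 1, 4)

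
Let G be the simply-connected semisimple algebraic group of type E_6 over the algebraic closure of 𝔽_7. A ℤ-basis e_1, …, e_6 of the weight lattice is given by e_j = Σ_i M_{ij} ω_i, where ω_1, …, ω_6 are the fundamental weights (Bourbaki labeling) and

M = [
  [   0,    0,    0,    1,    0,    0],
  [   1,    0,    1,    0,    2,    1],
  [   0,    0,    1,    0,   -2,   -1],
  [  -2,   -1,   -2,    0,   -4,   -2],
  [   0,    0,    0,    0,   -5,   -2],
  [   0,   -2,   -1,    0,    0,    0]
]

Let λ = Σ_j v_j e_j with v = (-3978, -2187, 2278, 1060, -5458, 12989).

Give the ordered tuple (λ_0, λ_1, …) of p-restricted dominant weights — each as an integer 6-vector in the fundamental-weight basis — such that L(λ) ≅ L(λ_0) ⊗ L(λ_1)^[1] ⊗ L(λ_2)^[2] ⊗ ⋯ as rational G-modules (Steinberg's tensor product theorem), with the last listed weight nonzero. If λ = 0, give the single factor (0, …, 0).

((3, 2, 2, 6, 3, 3), (4, 4, 1, 2, 5, 5), (0, 0, 4, 1, 5, 0), (3, 1, 0, 4, 3, 6))

Change of basis e → ω: c = M·v where v = (-3978, -2187, 2278, 1060, -5458, 12989):
  c_1 = 0*-3978 + 0*-2187 + 0*2278 + 1*1060 + 0*-5458 + 0*12989 = 1060
  c_2 = 1*-3978 + 0*-2187 + 1*2278 + 0*1060 + 2*-5458 + 1*12989 = 373
  c_3 = 0*-3978 + 0*-2187 + 1*2278 + 0*1060 + -2*-5458 + -1*12989 = 205
  c_4 = -2*-3978 + -1*-2187 + -2*2278 + 0*1060 + -4*-5458 + -2*12989 = 1441
  c_5 = 0*-3978 + 0*-2187 + 0*2278 + 0*1060 + -5*-5458 + -2*12989 = 1312
  c_6 = 0*-3978 + -2*-2187 + -1*2278 + 0*1060 + 0*-5458 + 0*12989 = 2096
p = 7; digits c_i = Σ_j d_{ij}·7^j, 0 ≤ d_{ij} < 7:
  c_1 = 1060 = 3·7^0 + 4·7^1 + 0·7^2 + 3·7^3
  c_2 = 373 = 2·7^0 + 4·7^1 + 0·7^2 + 1·7^3
  c_3 = 205 = 2·7^0 + 1·7^1 + 4·7^2
  c_4 = 1441 = 6·7^0 + 2·7^1 + 1·7^2 + 4·7^3
  c_5 = 1312 = 3·7^0 + 5·7^1 + 5·7^2 + 3·7^3
  c_6 = 2096 = 3·7^0 + 5·7^1 + 0·7^2 + 6·7^3
λ_0 = (3, 2, 2, 6, 3, 3)
λ_1 = (4, 4, 1, 2, 5, 5)
λ_2 = (0, 0, 4, 1, 5, 0)
λ_3 = (3, 1, 0, 4, 3, 6)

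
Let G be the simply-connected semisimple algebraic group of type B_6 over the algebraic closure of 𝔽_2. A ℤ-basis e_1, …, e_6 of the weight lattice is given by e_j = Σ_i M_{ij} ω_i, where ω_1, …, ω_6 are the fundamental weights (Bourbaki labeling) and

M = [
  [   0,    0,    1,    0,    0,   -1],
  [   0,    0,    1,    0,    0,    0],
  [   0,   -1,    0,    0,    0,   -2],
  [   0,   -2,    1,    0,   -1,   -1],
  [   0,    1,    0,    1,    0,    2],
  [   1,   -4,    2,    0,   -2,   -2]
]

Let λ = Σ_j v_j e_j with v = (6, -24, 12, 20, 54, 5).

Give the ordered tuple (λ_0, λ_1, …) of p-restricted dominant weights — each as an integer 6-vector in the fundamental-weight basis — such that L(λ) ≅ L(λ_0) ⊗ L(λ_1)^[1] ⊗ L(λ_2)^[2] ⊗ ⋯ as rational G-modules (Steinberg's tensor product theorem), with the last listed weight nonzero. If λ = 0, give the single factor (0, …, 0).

ω-coordinates c = M·v, v = (6, -24, 12, 20, 54, 5):
  c_1 = 0*6 + 0*-24 + 1*12 + 0*20 + 0*54 + -1*5 = 7
  c_2 = 0*6 + 0*-24 + 1*12 + 0*20 + 0*54 + 0*5 = 12
  c_3 = 0*6 + -1*-24 + 0*12 + 0*20 + 0*54 + -2*5 = 14
  c_4 = 0*6 + -2*-24 + 1*12 + 0*20 + -1*54 + -1*5 = 1
  c_5 = 0*6 + 1*-24 + 0*12 + 1*20 + 0*54 + 2*5 = 6
  c_6 = 1*6 + -4*-24 + 2*12 + 0*20 + -2*54 + -2*5 = 8
Expand coordinatewise in base 2:
  c_1 = 7 = 1·2^0 + 1·2^1 + 1·2^2
  c_2 = 12 = 0·2^0 + 0·2^1 + 1·2^2 + 1·2^3
  c_3 = 14 = 0·2^0 + 1·2^1 + 1·2^2 + 1·2^3
  c_4 = 1 = 1·2^0
  c_5 = 6 = 0·2^0 + 1·2^1 + 1·2^2
  c_6 = 8 = 0·2^0 + 0·2^1 + 0·2^2 + 1·2^3
p-restricted factor λ_0 = (1, 0, 0, 1, 0, 0)
p-restricted factor λ_1 = (1, 0, 1, 0, 1, 0)
p-restricted factor λ_2 = (1, 1, 1, 0, 1, 0)
p-restricted factor λ_3 = (0, 1, 1, 0, 0, 1)

((1, 0, 0, 1, 0, 0), (1, 0, 1, 0, 1, 0), (1, 1, 1, 0, 1, 0), (0, 1, 1, 0, 0, 1))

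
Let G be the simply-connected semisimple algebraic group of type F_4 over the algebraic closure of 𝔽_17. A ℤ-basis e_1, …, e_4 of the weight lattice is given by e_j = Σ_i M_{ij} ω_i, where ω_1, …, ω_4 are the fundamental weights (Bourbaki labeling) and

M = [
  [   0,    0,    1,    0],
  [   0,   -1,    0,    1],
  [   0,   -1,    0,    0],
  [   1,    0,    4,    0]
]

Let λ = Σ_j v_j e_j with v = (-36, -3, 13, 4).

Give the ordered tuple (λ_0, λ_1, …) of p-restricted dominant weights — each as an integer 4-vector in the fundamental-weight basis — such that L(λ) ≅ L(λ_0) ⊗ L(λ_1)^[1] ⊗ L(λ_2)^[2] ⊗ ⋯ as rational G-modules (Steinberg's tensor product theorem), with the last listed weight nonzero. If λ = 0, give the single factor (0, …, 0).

((13, 7, 3, 16),)

In the fundamental-weight basis, λ has coordinates c = M·v (v = (-36, -3, 13, 4)):
  c_1 = (0)·(-36) + (0)·(-3) + 1·13 + 0·4 = 13
  c_2 = (0)·(-36) + (-1)·(-3) + 0·13 + 1·4 = 7
  c_3 = (0)·(-36) + (-1)·(-3) + 0·13 + 0·4 = 3
  c_4 = (1)·(-36) + (0)·(-3) + 4·13 + 0·4 = 16
Base-17 expansion of each c_i:
  c_1 = 13 = 13·17^0
  c_2 = 7 = 7·17^0
  c_3 = 3 = 3·17^0
  c_4 = 16 = 16·17^0
Factor λ_0 = (13, 7, 3, 16)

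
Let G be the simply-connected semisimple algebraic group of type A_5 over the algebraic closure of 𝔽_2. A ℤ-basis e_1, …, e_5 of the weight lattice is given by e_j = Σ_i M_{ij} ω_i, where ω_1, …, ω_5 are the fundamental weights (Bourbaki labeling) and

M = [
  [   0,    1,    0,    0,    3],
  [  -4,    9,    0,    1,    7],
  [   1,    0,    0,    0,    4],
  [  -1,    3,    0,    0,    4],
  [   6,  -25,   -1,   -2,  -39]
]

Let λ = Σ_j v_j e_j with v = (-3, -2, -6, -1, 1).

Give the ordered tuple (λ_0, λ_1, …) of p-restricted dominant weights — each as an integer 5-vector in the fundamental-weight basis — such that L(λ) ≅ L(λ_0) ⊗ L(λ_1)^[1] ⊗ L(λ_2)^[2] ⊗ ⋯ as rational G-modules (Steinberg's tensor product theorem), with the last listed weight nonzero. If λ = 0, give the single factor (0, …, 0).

Converting to the ω-basis (c_i = row i of M dotted with v = (-3, -2, -6, -1, 1)):
  c_1 = (0)·(-3) + (1)·(-2) + (0)·(-6) + (0)·(-1) + 3·1 = 1
  c_2 = (-4)·(-3) + (9)·(-2) + (0)·(-6) + (1)·(-1) + 7·1 = 0
  c_3 = (1)·(-3) + (0)·(-2) + (0)·(-6) + (0)·(-1) + 4·1 = 1
  c_4 = (-1)·(-3) + (3)·(-2) + (0)·(-6) + (0)·(-1) + 4·1 = 1
  c_5 = (6)·(-3) + (-25)·(-2) + (-1)·(-6) + (-2)·(-1) + (-39)·(1) = 1
Expand coordinatewise in base 2:
  c_1 = 1 = 1·2^0
  c_2 = 0
  c_3 = 1 = 1·2^0
  c_4 = 1 = 1·2^0
  c_5 = 1 = 1·2^0
λ_0 = (1, 0, 1, 1, 1)

((1, 0, 1, 1, 1),)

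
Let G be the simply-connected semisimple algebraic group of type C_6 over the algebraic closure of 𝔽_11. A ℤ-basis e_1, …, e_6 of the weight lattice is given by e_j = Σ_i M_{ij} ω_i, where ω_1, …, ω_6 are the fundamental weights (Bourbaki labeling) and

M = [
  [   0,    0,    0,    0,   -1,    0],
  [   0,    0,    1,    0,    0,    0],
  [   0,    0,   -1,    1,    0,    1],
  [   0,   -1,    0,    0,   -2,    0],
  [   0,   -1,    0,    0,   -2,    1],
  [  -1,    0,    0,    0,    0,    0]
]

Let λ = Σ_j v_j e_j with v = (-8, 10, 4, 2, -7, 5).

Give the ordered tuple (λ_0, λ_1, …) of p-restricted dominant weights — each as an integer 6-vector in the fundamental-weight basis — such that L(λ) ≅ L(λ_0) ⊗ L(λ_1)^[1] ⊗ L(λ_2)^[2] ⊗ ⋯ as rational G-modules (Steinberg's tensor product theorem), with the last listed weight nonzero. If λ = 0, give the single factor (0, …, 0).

Change of basis e → ω: c = M·v where v = (-8, 10, 4, 2, -7, 5):
  c_1 = 0*-8 + 0*10 + 0*4 + 0*2 + -1*-7 + 0*5 = 7
  c_2 = 0*-8 + 0*10 + 1*4 + 0*2 + 0*-7 + 0*5 = 4
  c_3 = 0*-8 + 0*10 + -1*4 + 1*2 + 0*-7 + 1*5 = 3
  c_4 = 0*-8 + -1*10 + 0*4 + 0*2 + -2*-7 + 0*5 = 4
  c_5 = 0*-8 + -1*10 + 0*4 + 0*2 + -2*-7 + 1*5 = 9
  c_6 = -1*-8 + 0*10 + 0*4 + 0*2 + 0*-7 + 0*5 = 8
Writing each c_i in base p = 11:
  c_1 = 7 = 7·11^0
  c_2 = 4 = 4·11^0
  c_3 = 3 = 3·11^0
  c_4 = 4 = 4·11^0
  c_5 = 9 = 9·11^0
  c_6 = 8 = 8·11^0
p-restricted factor λ_0 = (7, 4, 3, 4, 9, 8)

((7, 4, 3, 4, 9, 8),)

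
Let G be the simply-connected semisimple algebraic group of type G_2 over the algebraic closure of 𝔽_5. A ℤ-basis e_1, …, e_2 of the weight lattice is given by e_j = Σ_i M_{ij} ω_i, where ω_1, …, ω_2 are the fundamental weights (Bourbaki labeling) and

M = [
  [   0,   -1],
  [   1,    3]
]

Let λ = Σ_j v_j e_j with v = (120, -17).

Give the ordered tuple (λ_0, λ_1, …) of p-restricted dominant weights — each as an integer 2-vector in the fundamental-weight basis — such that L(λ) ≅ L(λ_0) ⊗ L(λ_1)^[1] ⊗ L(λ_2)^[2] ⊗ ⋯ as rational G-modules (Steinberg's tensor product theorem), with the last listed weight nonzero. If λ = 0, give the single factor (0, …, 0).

((2, 4), (3, 3), (0, 2))

Compute c_i = Σ_j M_{ij} v_j with v = (120, -17):
  c_1 = (0)·(120) + (-1)·(-17) = 17
  c_2 = (1)·(120) + (3)·(-17) = 69
Base-5 expansion of each c_i:
  c_1 = 17 = 2·5^0 + 3·5^1
  c_2 = 69 = 4·5^0 + 3·5^1 + 2·5^2
λ_0 = (2, 4)
λ_1 = (3, 3)
λ_2 = (0, 2)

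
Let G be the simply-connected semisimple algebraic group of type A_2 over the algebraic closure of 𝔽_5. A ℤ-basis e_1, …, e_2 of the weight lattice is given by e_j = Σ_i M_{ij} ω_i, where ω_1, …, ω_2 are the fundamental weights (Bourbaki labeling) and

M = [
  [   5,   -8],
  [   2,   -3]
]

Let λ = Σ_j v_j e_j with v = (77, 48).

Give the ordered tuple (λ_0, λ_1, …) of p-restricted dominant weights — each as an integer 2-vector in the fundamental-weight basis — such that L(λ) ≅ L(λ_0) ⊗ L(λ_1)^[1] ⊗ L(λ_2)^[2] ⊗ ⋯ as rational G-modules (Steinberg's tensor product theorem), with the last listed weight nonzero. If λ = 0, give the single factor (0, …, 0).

((1, 0), (0, 2))

In the fundamental-weight basis, λ has coordinates c = M·v (v = (77, 48)):
  c_1 = (5)·(77) + (-8)·(48) = 1
  c_2 = (2)·(77) + (-3)·(48) = 10
Base-5 expansion of each c_i:
  c_1 = 1 = 1·5^0
  c_2 = 10 = 0·5^0 + 2·5^1
Factor λ_0 = (1, 0)
Factor λ_1 = (0, 2)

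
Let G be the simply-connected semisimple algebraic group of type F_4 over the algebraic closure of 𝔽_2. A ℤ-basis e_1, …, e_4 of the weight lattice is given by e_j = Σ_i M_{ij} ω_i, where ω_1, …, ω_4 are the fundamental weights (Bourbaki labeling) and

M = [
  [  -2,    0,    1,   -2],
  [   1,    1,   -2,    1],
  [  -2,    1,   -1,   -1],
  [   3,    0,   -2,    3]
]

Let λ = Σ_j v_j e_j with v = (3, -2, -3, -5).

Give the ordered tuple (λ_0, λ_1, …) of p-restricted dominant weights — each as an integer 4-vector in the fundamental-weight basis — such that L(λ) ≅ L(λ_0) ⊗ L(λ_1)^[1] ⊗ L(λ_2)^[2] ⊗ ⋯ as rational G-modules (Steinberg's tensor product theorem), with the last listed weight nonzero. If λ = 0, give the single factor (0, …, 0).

((1, 0, 0, 0), (0, 1, 0, 0))

Change of basis e → ω: c = M·v where v = (3, -2, -3, -5):
  c_1 = -2*3 + 0*-2 + 1*-3 + -2*-5 = 1
  c_2 = 1*3 + 1*-2 + -2*-3 + 1*-5 = 2
  c_3 = -2*3 + 1*-2 + -1*-3 + -1*-5 = 0
  c_4 = 3*3 + 0*-2 + -2*-3 + 3*-5 = 0
Expand coordinatewise in base 2:
  c_1 = 1 = 1·2^0
  c_2 = 2 = 0·2^0 + 1·2^1
  c_3 = 0
  c_4 = 0
Factor λ_0 = (1, 0, 0, 0)
Factor λ_1 = (0, 1, 0, 0)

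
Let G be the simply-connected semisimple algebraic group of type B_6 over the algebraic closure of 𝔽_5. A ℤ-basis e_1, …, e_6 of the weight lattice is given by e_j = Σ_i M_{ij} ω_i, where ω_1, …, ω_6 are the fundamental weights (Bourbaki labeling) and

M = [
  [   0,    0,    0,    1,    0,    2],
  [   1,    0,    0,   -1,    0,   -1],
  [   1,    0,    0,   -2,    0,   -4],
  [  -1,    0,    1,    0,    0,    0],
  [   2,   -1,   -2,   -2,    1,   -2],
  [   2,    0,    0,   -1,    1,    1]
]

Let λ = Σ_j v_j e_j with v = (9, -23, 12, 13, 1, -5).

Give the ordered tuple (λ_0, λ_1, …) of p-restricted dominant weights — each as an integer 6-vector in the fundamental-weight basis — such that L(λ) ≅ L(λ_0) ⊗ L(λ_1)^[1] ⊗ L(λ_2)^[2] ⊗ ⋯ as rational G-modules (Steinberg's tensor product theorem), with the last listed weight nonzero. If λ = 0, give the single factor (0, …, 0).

((3, 1, 3, 3, 2, 1),)

In the fundamental-weight basis, λ has coordinates c = M·v (v = (9, -23, 12, 13, 1, -5)):
  c_1 = 0*9 + 0*-23 + 0*12 + 1*13 + 0*1 + 2*-5 = 3
  c_2 = 1*9 + 0*-23 + 0*12 + -1*13 + 0*1 + -1*-5 = 1
  c_3 = 1*9 + 0*-23 + 0*12 + -2*13 + 0*1 + -4*-5 = 3
  c_4 = -1*9 + 0*-23 + 1*12 + 0*13 + 0*1 + 0*-5 = 3
  c_5 = 2*9 + -1*-23 + -2*12 + -2*13 + 1*1 + -2*-5 = 2
  c_6 = 2*9 + 0*-23 + 0*12 + -1*13 + 1*1 + 1*-5 = 1
Expand coordinatewise in base 5:
  c_1 = 3 = 3·5^0
  c_2 = 1 = 1·5^0
  c_3 = 3 = 3·5^0
  c_4 = 3 = 3·5^0
  c_5 = 2 = 2·5^0
  c_6 = 1 = 1·5^0
λ_0 = (3, 1, 3, 3, 2, 1)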